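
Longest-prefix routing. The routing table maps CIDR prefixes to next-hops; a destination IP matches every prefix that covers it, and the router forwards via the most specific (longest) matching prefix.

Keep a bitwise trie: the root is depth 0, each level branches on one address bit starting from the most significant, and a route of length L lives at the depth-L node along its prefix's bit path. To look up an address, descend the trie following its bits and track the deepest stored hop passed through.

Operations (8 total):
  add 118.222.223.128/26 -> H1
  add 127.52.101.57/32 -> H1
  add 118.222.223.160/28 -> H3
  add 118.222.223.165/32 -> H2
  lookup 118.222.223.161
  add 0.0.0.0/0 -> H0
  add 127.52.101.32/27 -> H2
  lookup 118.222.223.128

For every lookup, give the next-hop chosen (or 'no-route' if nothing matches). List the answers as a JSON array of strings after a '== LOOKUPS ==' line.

Apply in order:
  + 118.222.223.128/26 (H1) depth=26
  + 127.52.101.57/32 (H1) depth=32
  + 118.222.223.160/28 (H3) depth=28
  + 118.222.223.165/32 (H2) depth=32
  ? 118.222.223.161  path d0:-→d1:-→d2:-→d3:-→d4:-→d5:-→d6:-→d7:-→d8:-→d9:-→d10:-→d11:-→d12:-→d13:-→d14:-→d15:-→d16:-→d17:-→d18:-→d19:-→d20:-→d21:-→d22:-→d23:-→d24:-→d25:-→d26:H1→d27:-→d28:H3→d29:-  best=H3
  + 0.0.0.0/0 (H0) depth=0
  + 127.52.101.32/27 (H2) depth=27
  ? 118.222.223.128  path d0:H0→d1:-→d2:-→d3:-→d4:-→d5:-→d6:-→d7:-→d8:-→d9:-→d10:-→d11:-→d12:-→d13:-→d14:-→d15:-→d16:-→d17:-→d18:-→d19:-→d20:-→d21:-→d22:-→d23:-→d24:-→d25:-→d26:H1  best=H1

== LOOKUPS ==
["H3","H1"]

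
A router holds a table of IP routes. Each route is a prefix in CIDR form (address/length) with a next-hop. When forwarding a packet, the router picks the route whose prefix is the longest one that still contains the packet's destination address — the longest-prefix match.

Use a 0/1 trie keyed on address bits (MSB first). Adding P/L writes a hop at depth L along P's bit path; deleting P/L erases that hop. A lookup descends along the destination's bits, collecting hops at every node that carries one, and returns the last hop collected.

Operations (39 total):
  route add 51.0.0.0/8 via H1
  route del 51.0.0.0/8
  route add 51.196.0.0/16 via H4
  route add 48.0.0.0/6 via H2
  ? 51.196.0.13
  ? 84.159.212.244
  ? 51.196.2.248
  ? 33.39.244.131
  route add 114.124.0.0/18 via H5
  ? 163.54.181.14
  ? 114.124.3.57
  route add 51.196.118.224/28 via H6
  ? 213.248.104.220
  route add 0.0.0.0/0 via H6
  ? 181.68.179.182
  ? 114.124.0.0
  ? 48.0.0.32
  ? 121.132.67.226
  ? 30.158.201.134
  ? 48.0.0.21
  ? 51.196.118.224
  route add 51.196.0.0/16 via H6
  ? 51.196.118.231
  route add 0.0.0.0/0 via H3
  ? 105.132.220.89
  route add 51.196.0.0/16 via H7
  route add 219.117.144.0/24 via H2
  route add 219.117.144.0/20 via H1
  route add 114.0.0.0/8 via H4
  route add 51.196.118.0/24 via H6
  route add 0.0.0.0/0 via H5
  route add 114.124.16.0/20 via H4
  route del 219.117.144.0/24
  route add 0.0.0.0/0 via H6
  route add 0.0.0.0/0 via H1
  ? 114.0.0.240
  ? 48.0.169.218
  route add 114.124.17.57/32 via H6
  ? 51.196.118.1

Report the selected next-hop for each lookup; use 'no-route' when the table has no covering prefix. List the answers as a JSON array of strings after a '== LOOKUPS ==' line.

Process each operation:
  add 51.0.0.0/8 -> H1 at depth 8
  - 51.0.0.0/8 clear@8
  add 51.196.0.0/16 -> H4 at depth 16
  add 48.0.0.0/6 -> H2 at depth 6
  ? 51.196.0.13  path d0:-→d1:-→d2:-→d3:-→d4:-→d5:-→d6:H2→d7:-→d8:-→d9:-→d10:-→d11:-→d12:-→d13:-→d14:-→d15:-→d16:H4  best=H4
  ? 84.159.212.244  path d0:-→d1:-  best=no-route
  ? 51.196.2.248  path d0:-→d1:-→d2:-→d3:-→d4:-→d5:-→d6:H2→d7:-→d8:-→d9:-→d10:-→d11:-→d12:-→d13:-→d14:-→d15:-→d16:H4  best=H4
  ? 33.39.244.131  path d0:-→d1:-→d2:-→d3:-  best=no-route
  add 114.124.0.0/18 -> H5 at depth 18
  ? 163.54.181.14  path d0:-  best=no-route
  ? 114.124.3.57  path d0:-→d1:-→d2:-→d3:-→d4:-→d5:-→d6:-→d7:-→d8:-→d9:-→d10:-→d11:-→d12:-→d13:-→d14:-→d15:-→d16:-→d17:-→d18:H5  best=H5
  add 51.196.118.224/28 -> H6 at depth 28
  ? 213.248.104.220  path d0:-  best=no-route
  add 0.0.0.0/0 -> H6 at depth 0
  ? 181.68.179.182  path d0:H6  best=H6
  ? 114.124.0.0  path d0:H6→d1:-→d2:-→d3:-→d4:-→d5:-→d6:-→d7:-→d8:-→d9:-→d10:-→d11:-→d12:-→d13:-→d14:-→d15:-→d16:-→d17:-→d18:H5  best=H5
  ? 48.0.0.32  path d0:H6→d1:-→d2:-→d3:-→d4:-→d5:-→d6:H2  best=H2
  ? 121.132.67.226  path d0:H6→d1:-→d2:-→d3:-→d4:-  best=H6
  ? 30.158.201.134  path d0:H6→d1:-→d2:-  best=H6
  ? 48.0.0.21  path d0:H6→d1:-→d2:-→d3:-→d4:-→d5:-→d6:H2  best=H2
  ? 51.196.118.224  path d0:H6→d1:-→d2:-→d3:-→d4:-→d5:-→d6:H2→d7:-→d8:-→d9:-→d10:-→d11:-→d12:-→d13:-→d14:-→d15:-→d16:H4→d17:-→d18:-→d19:-→d20:-→d21:-→d22:-→d23:-→d24:-→d25:-→d26:-→d27:-→d28:H6  best=H6
  add 51.196.0.0/16 -> H6 at depth 16
  ? 51.196.118.231  path d0:H6→d1:-→d2:-→d3:-→d4:-→d5:-→d6:H2→d7:-→d8:-→d9:-→d10:-→d11:-→d12:-→d13:-→d14:-→d15:-→d16:H6→d17:-→d18:-→d19:-→d20:-→d21:-→d22:-→d23:-→d24:-→d25:-→d26:-→d27:-→d28:H6  best=H6
  add 0.0.0.0/0 -> H3 at depth 0
  ? 105.132.220.89  path d0:H3→d1:-→d2:-→d3:-  best=H3
  add 51.196.0.0/16 -> H7 at depth 16
  add 219.117.144.0/24 -> H2 at depth 24
  add 219.117.144.0/20 -> H1 at depth 20
  add 114.0.0.0/8 -> H4 at depth 8
  add 51.196.118.0/24 -> H6 at depth 24
  add 0.0.0.0/0 -> H5 at depth 0
  add 114.124.16.0/20 -> H4 at depth 20
  - 219.117.144.0/24 clear@24
  add 0.0.0.0/0 -> H6 at depth 0
  add 0.0.0.0/0 -> H1 at depth 0
  ? 114.0.0.240  path d0:H1→d1:-→d2:-→d3:-→d4:-→d5:-→d6:-→d7:-→d8:H4→d9:-  best=H4
  ? 48.0.169.218  path d0:H1→d1:-→d2:-→d3:-→d4:-→d5:-→d6:H2  best=H2
  add 114.124.17.57/32 -> H6 at depth 32
  ? 51.196.118.1  path d0:H1→d1:-→d2:-→d3:-→d4:-→d5:-→d6:H2→d7:-→d8:-→d9:-→d10:-→d11:-→d12:-→d13:-→d14:-→d15:-→d16:H7→d17:-→d18:-→d19:-→d20:-→d21:-→d22:-→d23:-→d24:H6  best=H6

== LOOKUPS ==
["H4","no-route","H4","no-route","no-route","H5","no-route","H6","H5","H2","H6","H6","H2","H6","H6","H3","H4","H2","H6"]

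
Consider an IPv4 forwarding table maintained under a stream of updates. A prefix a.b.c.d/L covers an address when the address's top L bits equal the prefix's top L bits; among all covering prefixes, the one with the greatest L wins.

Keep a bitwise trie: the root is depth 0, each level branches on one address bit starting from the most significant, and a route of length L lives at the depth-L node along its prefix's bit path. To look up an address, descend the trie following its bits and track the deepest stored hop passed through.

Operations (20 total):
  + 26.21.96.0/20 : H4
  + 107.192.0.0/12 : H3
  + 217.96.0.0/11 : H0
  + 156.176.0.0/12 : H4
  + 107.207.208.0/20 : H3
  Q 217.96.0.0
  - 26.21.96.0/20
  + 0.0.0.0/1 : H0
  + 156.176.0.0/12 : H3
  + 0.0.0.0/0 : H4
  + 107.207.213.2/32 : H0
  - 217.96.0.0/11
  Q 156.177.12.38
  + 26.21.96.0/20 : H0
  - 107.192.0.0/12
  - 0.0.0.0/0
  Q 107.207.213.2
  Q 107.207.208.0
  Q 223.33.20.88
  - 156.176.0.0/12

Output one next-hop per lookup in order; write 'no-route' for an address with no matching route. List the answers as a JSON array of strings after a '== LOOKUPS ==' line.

Apply in order:
  add 26.21.96.0/20 -> H4 at depth 20
  add 107.192.0.0/12 -> H3 at depth 12
  add 217.96.0.0/11 -> H0 at depth 11
  add 156.176.0.0/12 -> H4 at depth 12
  add 107.207.208.0/20 -> H3 at depth 20
  lookup 217.96.0.0: bits 11011001011 walk d0:-→d1:-→d2:-→d3:-→d4:-→d5:-→d6:-→d7:-→d8:-→d9:-→d10:-→d11:H0 -> H0
  - 26.21.96.0/20 clear@20
  add 0.0.0.0/1 -> H0 at depth 1
  add 156.176.0.0/12 -> H3 at depth 12
  add 0.0.0.0/0 -> H4 at depth 0
  add 107.207.213.2/32 -> H0 at depth 32
  - 217.96.0.0/11 clear@11
  lookup 156.177.12.38: bits 100111001011 walk d0:H4→d1:-→d2:-→d3:-→d4:-→d5:-→d6:-→d7:-→d8:-→d9:-→d10:-→d11:-→d12:H3 -> H3
  add 26.21.96.0/20 -> H0 at depth 20
  - 107.192.0.0/12 clear@12
  - 0.0.0.0/0 clear@0
  lookup 107.207.213.2: bits 01101011110011111101010100000010 walk d0:-→d1:H0→d2:-→d3:-→d4:-→d5:-→d6:-→d7:-→d8:-→d9:-→d10:-→d11:-→d12:-→d13:-→d14:-→d15:-→d16:-→d17:-→d18:-→d19:-→d20:H3→d21:-→d22:-→d23:-→d24:-→d25:-→d26:-→d27:-→d28:-→d29:-→d30:-→d31:-→d32:H0 -> H0
  lookup 107.207.208.0: bits 011010111100111111010 walk d0:-→d1:H0→d2:-→d3:-→d4:-→d5:-→d6:-→d7:-→d8:-→d9:-→d10:-→d11:-→d12:-→d13:-→d14:-→d15:-→d16:-→d17:-→d18:-→d19:-→d20:H3→d21:- -> H3
  lookup 223.33.20.88: bits 11011 walk d0:-→d1:-→d2:-→d3:-→d4:-→d5:- -> no-route
  - 156.176.0.0/12 clear@12

== LOOKUPS ==
["H0","H3","H0","H3","no-route"]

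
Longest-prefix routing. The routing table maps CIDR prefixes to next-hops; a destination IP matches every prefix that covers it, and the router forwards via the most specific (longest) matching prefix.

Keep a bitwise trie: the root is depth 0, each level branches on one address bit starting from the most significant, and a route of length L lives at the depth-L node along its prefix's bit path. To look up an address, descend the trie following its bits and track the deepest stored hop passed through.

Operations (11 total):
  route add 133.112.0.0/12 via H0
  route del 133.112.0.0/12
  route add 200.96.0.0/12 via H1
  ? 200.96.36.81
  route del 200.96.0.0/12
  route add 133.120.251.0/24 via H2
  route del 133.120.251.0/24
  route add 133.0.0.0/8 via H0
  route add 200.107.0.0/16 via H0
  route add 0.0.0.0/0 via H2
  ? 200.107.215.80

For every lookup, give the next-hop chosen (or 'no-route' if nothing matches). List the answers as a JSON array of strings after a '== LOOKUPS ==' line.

Process each operation:
  + 133.112.0.0/12 (H0) depth=12
  del 133.112.0.0/12 (clear depth 12)
  + 200.96.0.0/12 (H1) depth=12
  ? 200.96.36.81  path d0:-→d1:-→d2:-→d3:-→d4:-→d5:-→d6:-→d7:-→d8:-→d9:-→d10:-→d11:-→d12:H1  best=H1
  del 200.96.0.0/12 (clear depth 12)
  + 133.120.251.0/24 (H2) depth=24
  del 133.120.251.0/24 (clear depth 24)
  + 133.0.0.0/8 (H0) depth=8
  + 200.107.0.0/16 (H0) depth=16
  + 0.0.0.0/0 (H2) depth=0
  ? 200.107.215.80  path d0:H2→d1:-→d2:-→d3:-→d4:-→d5:-→d6:-→d7:-→d8:-→d9:-→d10:-→d11:-→d12:-→d13:-→d14:-→d15:-→d16:H0  best=H0

== LOOKUPS ==
["H1","H0"]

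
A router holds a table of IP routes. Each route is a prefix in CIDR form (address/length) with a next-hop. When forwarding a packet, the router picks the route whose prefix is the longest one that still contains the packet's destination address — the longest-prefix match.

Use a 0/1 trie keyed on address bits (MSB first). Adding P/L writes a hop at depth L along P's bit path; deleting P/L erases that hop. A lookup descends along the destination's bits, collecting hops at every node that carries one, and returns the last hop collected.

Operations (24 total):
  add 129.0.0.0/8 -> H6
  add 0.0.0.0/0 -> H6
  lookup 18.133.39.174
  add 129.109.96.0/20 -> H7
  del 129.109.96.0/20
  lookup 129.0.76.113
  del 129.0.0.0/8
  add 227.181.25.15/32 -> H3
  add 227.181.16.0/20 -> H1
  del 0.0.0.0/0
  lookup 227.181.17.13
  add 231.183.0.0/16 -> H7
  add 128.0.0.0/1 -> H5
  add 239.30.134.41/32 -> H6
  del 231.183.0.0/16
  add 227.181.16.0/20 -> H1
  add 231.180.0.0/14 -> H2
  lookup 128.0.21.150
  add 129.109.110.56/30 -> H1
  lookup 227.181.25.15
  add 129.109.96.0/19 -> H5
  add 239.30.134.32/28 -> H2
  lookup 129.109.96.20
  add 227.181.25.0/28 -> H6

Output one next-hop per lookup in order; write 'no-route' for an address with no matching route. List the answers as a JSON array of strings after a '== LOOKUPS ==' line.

Trace:
  add 129.0.0.0/8 -> H6 at depth 8
  add 0.0.0.0/0 -> H6 at depth 0
  Q 18.133.39.174: descend ε ; hops seen [H6] ; pick H6
  add 129.109.96.0/20 -> H7 at depth 20
  del 129.109.96.0/20 (clear depth 20)
  Q 129.0.76.113: descend 100000010 ; hops seen [H6,H6] ; pick H6
  del 129.0.0.0/8 (clear depth 8)
  add 227.181.25.15/32 -> H3 at depth 32
  add 227.181.16.0/20 -> H1 at depth 20
  del 0.0.0.0/0 (clear depth 0)
  Q 227.181.17.13: descend 11100011101101010001 ; hops seen [H1] ; pick H1
  add 231.183.0.0/16 -> H7 at depth 16
  add 128.0.0.0/1 -> H5 at depth 1
  add 239.30.134.41/32 -> H6 at depth 32
  del 231.183.0.0/16 (clear depth 16)
  add 227.181.16.0/20 -> H1 at depth 20
  add 231.180.0.0/14 -> H2 at depth 14
  Q 128.0.21.150: descend 1000000 ; hops seen [H5] ; pick H5
  add 129.109.110.56/30 -> H1 at depth 30
  Q 227.181.25.15: descend 11100011101101010001100100001111 ; hops seen [H5,H1,H3] ; pick H3
  add 129.109.96.0/19 -> H5 at depth 19
  add 239.30.134.32/28 -> H2 at depth 28
  Q 129.109.96.20: descend 10000001011011010110 ; hops seen [H5,H5] ; pick H5
  add 227.181.25.0/28 -> H6 at depth 28

== LOOKUPS ==
["H6","H6","H1","H5","H3","H5"]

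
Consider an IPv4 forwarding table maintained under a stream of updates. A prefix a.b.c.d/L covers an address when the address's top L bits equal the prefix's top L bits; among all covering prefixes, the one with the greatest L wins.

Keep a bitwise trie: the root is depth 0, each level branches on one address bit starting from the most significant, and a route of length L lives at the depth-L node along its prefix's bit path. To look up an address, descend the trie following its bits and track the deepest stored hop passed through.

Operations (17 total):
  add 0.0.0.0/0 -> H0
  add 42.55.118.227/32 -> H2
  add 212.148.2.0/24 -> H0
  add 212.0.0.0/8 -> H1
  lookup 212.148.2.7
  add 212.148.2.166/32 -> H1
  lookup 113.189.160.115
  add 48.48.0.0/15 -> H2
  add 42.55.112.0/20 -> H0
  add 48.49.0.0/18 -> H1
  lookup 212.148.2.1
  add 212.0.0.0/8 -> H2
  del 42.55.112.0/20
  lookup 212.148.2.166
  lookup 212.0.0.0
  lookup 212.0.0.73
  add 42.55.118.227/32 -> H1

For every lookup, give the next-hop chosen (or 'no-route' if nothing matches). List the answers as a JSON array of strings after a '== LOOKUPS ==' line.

Trace:
  + 0.0.0.0/0 (H0) depth=0
  + 42.55.118.227/32 (H2) depth=32
  + 212.148.2.0/24 (H0) depth=24
  + 212.0.0.0/8 (H1) depth=8
  Q 212.148.2.7: descend 110101001001010000000010 ; hops seen [H0,H1,H0] ; pick H0
  + 212.148.2.166/32 (H1) depth=32
  Q 113.189.160.115: descend 0 ; hops seen [H0] ; pick H0
  + 48.48.0.0/15 (H2) depth=15
  + 42.55.112.0/20 (H0) depth=20
  + 48.49.0.0/18 (H1) depth=18
  Q 212.148.2.1: descend 110101001001010000000010 ; hops seen [H0,H1,H0] ; pick H0
  + 212.0.0.0/8 (H2) depth=8
  - 42.55.112.0/20 clear@20
  Q 212.148.2.166: descend 11010100100101000000001010100110 ; hops seen [H0,H2,H0,H1] ; pick H1
  Q 212.0.0.0: descend 11010100 ; hops seen [H0,H2] ; pick H2
  Q 212.0.0.73: descend 11010100 ; hops seen [H0,H2] ; pick H2
  + 42.55.118.227/32 (H1) depth=32

== LOOKUPS ==
["H0","H0","H0","H1","H2","H2"]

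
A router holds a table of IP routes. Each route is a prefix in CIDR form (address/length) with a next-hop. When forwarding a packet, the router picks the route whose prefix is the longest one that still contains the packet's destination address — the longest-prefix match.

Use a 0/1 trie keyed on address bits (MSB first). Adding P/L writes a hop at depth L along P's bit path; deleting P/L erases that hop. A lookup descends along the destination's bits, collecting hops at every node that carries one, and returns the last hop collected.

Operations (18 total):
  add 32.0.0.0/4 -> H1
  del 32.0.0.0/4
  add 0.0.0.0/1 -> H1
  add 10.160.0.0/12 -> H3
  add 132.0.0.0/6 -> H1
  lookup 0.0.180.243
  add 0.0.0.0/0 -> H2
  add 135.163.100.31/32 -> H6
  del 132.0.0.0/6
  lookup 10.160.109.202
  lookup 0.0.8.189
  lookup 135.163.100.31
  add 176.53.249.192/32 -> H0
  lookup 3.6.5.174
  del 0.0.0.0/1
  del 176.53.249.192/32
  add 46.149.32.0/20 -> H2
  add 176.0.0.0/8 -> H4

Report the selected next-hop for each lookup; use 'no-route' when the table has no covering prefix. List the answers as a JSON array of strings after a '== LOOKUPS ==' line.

Trace:
  add 32.0.0.0/4 -> H1 at depth 4
  del 32.0.0.0/4 (clear depth 4)
  add 0.0.0.0/1 -> H1 at depth 1
  add 10.160.0.0/12 -> H3 at depth 12
  add 132.0.0.0/6 -> H1 at depth 6
  Q 0.0.180.243: descend 0000 ; hops seen [H1] ; pick H1
  add 0.0.0.0/0 -> H2 at depth 0
  add 135.163.100.31/32 -> H6 at depth 32
  del 132.0.0.0/6 (clear depth 6)
  Q 10.160.109.202: descend 000010101010 ; hops seen [H2,H1,H3] ; pick H3
  Q 0.0.8.189: descend 0000 ; hops seen [H2,H1] ; pick H1
  Q 135.163.100.31: descend 10000111101000110110010000011111 ; hops seen [H2,H6] ; pick H6
  add 176.53.249.192/32 -> H0 at depth 32
  Q 3.6.5.174: descend 0000 ; hops seen [H2,H1] ; pick H1
  del 0.0.0.0/1 (clear depth 1)
  del 176.53.249.192/32 (clear depth 32)
  add 46.149.32.0/20 -> H2 at depth 20
  add 176.0.0.0/8 -> H4 at depth 8

== LOOKUPS ==
["H1","H3","H1","H6","H1"]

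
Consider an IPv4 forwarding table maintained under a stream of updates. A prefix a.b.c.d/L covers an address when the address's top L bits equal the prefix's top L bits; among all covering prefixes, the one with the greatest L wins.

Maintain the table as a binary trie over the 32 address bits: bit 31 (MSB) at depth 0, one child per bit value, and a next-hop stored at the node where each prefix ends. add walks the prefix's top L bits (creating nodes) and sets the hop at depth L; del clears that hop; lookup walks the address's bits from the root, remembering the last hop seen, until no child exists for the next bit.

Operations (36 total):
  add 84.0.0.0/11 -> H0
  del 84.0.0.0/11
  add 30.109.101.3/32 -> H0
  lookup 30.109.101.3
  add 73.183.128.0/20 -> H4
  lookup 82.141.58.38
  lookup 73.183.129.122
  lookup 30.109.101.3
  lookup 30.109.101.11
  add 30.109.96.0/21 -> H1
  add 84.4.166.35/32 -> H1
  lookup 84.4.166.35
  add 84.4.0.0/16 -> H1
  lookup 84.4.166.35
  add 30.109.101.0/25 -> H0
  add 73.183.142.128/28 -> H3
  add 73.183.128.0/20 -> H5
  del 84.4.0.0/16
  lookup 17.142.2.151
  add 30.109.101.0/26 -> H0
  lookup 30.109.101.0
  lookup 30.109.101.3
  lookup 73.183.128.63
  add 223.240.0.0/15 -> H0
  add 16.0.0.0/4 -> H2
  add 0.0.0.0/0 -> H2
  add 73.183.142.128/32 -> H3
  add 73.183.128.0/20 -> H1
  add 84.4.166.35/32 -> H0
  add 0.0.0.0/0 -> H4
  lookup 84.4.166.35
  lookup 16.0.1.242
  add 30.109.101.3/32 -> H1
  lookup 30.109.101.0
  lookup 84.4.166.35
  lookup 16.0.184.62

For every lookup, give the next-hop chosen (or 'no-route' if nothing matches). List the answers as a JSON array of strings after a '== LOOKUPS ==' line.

Process each operation:
  add 84.0.0.0/11 -> H0 at depth 11
  del 84.0.0.0/11 (clear depth 11)
  add 30.109.101.3/32 -> H0 at depth 32
  lookup 30.109.101.3: bits 00011110011011010110010100000011 walk d0:-→d1:-→d2:-→d3:-→d4:-→d5:-→d6:-→d7:-→d8:-→d9:-→d10:-→d11:-→d12:-→d13:-→d14:-→d15:-→d16:-→d17:-→d18:-→d19:-→d20:-→d21:-→d22:-→d23:-→d24:-→d25:-→d26:-→d27:-→d28:-→d29:-→d30:-→d31:-→d32:H0 -> H0
  add 73.183.128.0/20 -> H4 at depth 20
  lookup 82.141.58.38: bits 01010 walk d0:-→d1:-→d2:-→d3:-→d4:-→d5:- -> no-route
  lookup 73.183.129.122: bits 01001001101101111000 walk d0:-→d1:-→d2:-→d3:-→d4:-→d5:-→d6:-→d7:-→d8:-→d9:-→d10:-→d11:-→d12:-→d13:-→d14:-→d15:-→d16:-→d17:-→d18:-→d19:-→d20:H4 -> H4
  lookup 30.109.101.3: bits 00011110011011010110010100000011 walk d0:-→d1:-→d2:-→d3:-→d4:-→d5:-→d6:-→d7:-→d8:-→d9:-→d10:-→d11:-→d12:-→d13:-→d14:-→d15:-→d16:-→d17:-→d18:-→d19:-→d20:-→d21:-→d22:-→d23:-→d24:-→d25:-→d26:-→d27:-→d28:-→d29:-→d30:-→d31:-→d32:H0 -> H0
  lookup 30.109.101.11: bits 0001111001101101011001010000 walk d0:-→d1:-→d2:-→d3:-→d4:-→d5:-→d6:-→d7:-→d8:-→d9:-→d10:-→d11:-→d12:-→d13:-→d14:-→d15:-→d16:-→d17:-→d18:-→d19:-→d20:-→d21:-→d22:-→d23:-→d24:-→d25:-→d26:-→d27:-→d28:- -> no-route
  add 30.109.96.0/21 -> H1 at depth 21
  add 84.4.166.35/32 -> H1 at depth 32
  lookup 84.4.166.35: bits 01010100000001001010011000100011 walk d0:-→d1:-→d2:-→d3:-→d4:-→d5:-→d6:-→d7:-→d8:-→d9:-→d10:-→d11:-→d12:-→d13:-→d14:-→d15:-→d16:-→d17:-→d18:-→d19:-→d20:-→d21:-→d22:-→d23:-→d24:-→d25:-→d26:-→d27:-→d28:-→d29:-→d30:-→d31:-→d32:H1 -> H1
  add 84.4.0.0/16 -> H1 at depth 16
  lookup 84.4.166.35: bits 01010100000001001010011000100011 walk d0:-→d1:-→d2:-→d3:-→d4:-→d5:-→d6:-→d7:-→d8:-→d9:-→d10:-→d11:-→d12:-→d13:-→d14:-→d15:-→d16:H1→d17:-→d18:-→d19:-→d20:-→d21:-→d22:-→d23:-→d24:-→d25:-→d26:-→d27:-→d28:-→d29:-→d30:-→d31:-→d32:H1 -> H1
  add 30.109.101.0/25 -> H0 at depth 25
  add 73.183.142.128/28 -> H3 at depth 28
  add 73.183.128.0/20 -> H5 at depth 20
  del 84.4.0.0/16 (clear depth 16)
  lookup 17.142.2.151: bits 0001 walk d0:-→d1:-→d2:-→d3:-→d4:- -> no-route
  add 30.109.101.0/26 -> H0 at depth 26
  lookup 30.109.101.0: bits 000111100110110101100101000000 walk d0:-→d1:-→d2:-→d3:-→d4:-→d5:-→d6:-→d7:-→d8:-→d9:-→d10:-→d11:-→d12:-→d13:-→d14:-→d15:-→d16:-→d17:-→d18:-→d19:-→d20:-→d21:H1→d22:-→d23:-→d24:-→d25:H0→d26:H0→d27:-→d28:-→d29:-→d30:- -> H0
  lookup 30.109.101.3: bits 00011110011011010110010100000011 walk d0:-→d1:-→d2:-→d3:-→d4:-→d5:-→d6:-→d7:-→d8:-→d9:-→d10:-→d11:-→d12:-→d13:-→d14:-→d15:-→d16:-→d17:-→d18:-→d19:-→d20:-→d21:H1→d22:-→d23:-→d24:-→d25:H0→d26:H0→d27:-→d28:-→d29:-→d30:-→d31:-→d32:H0 -> H0
  lookup 73.183.128.63: bits 01001001101101111000 walk d0:-→d1:-→d2:-→d3:-→d4:-→d5:-→d6:-→d7:-→d8:-→d9:-→d10:-→d11:-→d12:-→d13:-→d14:-→d15:-→d16:-→d17:-→d18:-→d19:-→d20:H5 -> H5
  add 223.240.0.0/15 -> H0 at depth 15
  add 16.0.0.0/4 -> H2 at depth 4
  add 0.0.0.0/0 -> H2 at depth 0
  add 73.183.142.128/32 -> H3 at depth 32
  add 73.183.128.0/20 -> H1 at depth 20
  add 84.4.166.35/32 -> H0 at depth 32
  add 0.0.0.0/0 -> H4 at depth 0
  lookup 84.4.166.35: bits 01010100000001001010011000100011 walk d0:H4→d1:-→d2:-→d3:-→d4:-→d5:-→d6:-→d7:-→d8:-→d9:-→d10:-→d11:-→d12:-→d13:-→d14:-→d15:-→d16:-→d17:-→d18:-→d19:-→d20:-→d21:-→d22:-→d23:-→d24:-→d25:-→d26:-→d27:-→d28:-→d29:-→d30:-→d31:-→d32:H0 -> H0
  lookup 16.0.1.242: bits 0001 walk d0:H4→d1:-→d2:-→d3:-→d4:H2 -> H2
  add 30.109.101.3/32 -> H1 at depth 32
  lookup 30.109.101.0: bits 000111100110110101100101000000 walk d0:H4→d1:-→d2:-→d3:-→d4:H2→d5:-→d6:-→d7:-→d8:-→d9:-→d10:-→d11:-→d12:-→d13:-→d14:-→d15:-→d16:-→d17:-→d18:-→d19:-→d20:-→d21:H1→d22:-→d23:-→d24:-→d25:H0→d26:H0→d27:-→d28:-→d29:-→d30:- -> H0
  lookup 84.4.166.35: bits 01010100000001001010011000100011 walk d0:H4→d1:-→d2:-→d3:-→d4:-→d5:-→d6:-→d7:-→d8:-→d9:-→d10:-→d11:-→d12:-→d13:-→d14:-→d15:-→d16:-→d17:-→d18:-→d19:-→d20:-→d21:-→d22:-→d23:-→d24:-→d25:-→d26:-→d27:-→d28:-→d29:-→d30:-→d31:-→d32:H0 -> H0
  lookup 16.0.184.62: bits 0001 walk d0:H4→d1:-→d2:-→d3:-→d4:H2 -> H2

== LOOKUPS ==
["H0","no-route","H4","H0","no-route","H1","H1","no-route","H0","H0","H5","H0","H2","H0","H0","H2"]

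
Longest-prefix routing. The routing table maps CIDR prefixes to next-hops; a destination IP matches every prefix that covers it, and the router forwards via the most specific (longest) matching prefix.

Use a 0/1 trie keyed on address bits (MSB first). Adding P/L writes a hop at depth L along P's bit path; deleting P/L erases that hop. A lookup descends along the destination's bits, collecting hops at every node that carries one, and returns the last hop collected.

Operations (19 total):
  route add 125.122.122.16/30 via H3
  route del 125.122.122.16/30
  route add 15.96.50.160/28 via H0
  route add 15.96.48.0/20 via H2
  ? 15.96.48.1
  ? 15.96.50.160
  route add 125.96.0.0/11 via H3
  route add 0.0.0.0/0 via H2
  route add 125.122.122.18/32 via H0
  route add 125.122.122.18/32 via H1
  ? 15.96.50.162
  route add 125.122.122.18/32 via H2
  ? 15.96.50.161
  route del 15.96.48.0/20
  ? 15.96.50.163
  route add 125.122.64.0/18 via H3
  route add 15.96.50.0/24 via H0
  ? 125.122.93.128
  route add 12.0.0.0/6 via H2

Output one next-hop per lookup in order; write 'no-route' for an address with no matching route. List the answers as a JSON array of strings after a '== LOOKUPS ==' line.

Process each operation:
  + 125.122.122.16/30 (H3) depth=30
  - 125.122.122.16/30 clear@30
  + 15.96.50.160/28 (H0) depth=28
  + 15.96.48.0/20 (H2) depth=20
  lookup 15.96.48.1: bits 0000111101100000001100 walk d0:-→d1:-→d2:-→d3:-→d4:-→d5:-→d6:-→d7:-→d8:-→d9:-→d10:-→d11:-→d12:-→d13:-→d14:-→d15:-→d16:-→d17:-→d18:-→d19:-→d20:H2→d21:-→d22:- -> H2
  lookup 15.96.50.160: bits 0000111101100000001100101010 walk d0:-→d1:-→d2:-→d3:-→d4:-→d5:-→d6:-→d7:-→d8:-→d9:-→d10:-→d11:-→d12:-→d13:-→d14:-→d15:-→d16:-→d17:-→d18:-→d19:-→d20:H2→d21:-→d22:-→d23:-→d24:-→d25:-→d26:-→d27:-→d28:H0 -> H0
  + 125.96.0.0/11 (H3) depth=11
  + 0.0.0.0/0 (H2) depth=0
  + 125.122.122.18/32 (H0) depth=32
  + 125.122.122.18/32 (H1) depth=32
  lookup 15.96.50.162: bits 0000111101100000001100101010 walk d0:H2→d1:-→d2:-→d3:-→d4:-→d5:-→d6:-→d7:-→d8:-→d9:-→d10:-→d11:-→d12:-→d13:-→d14:-→d15:-→d16:-→d17:-→d18:-→d19:-→d20:H2→d21:-→d22:-→d23:-→d24:-→d25:-→d26:-→d27:-→d28:H0 -> H0
  + 125.122.122.18/32 (H2) depth=32
  lookup 15.96.50.161: bits 0000111101100000001100101010 walk d0:H2→d1:-→d2:-→d3:-→d4:-→d5:-→d6:-→d7:-→d8:-→d9:-→d10:-→d11:-→d12:-→d13:-→d14:-→d15:-→d16:-→d17:-→d18:-→d19:-→d20:H2→d21:-→d22:-→d23:-→d24:-→d25:-→d26:-→d27:-→d28:H0 -> H0
  - 15.96.48.0/20 clear@20
  lookup 15.96.50.163: bits 0000111101100000001100101010 walk d0:H2→d1:-→d2:-→d3:-→d4:-→d5:-→d6:-→d7:-→d8:-→d9:-→d10:-→d11:-→d12:-→d13:-→d14:-→d15:-→d16:-→d17:-→d18:-→d19:-→d20:-→d21:-→d22:-→d23:-→d24:-→d25:-→d26:-→d27:-→d28:H0 -> H0
  + 125.122.64.0/18 (H3) depth=18
  + 15.96.50.0/24 (H0) depth=24
  lookup 125.122.93.128: bits 011111010111101001 walk d0:H2→d1:-→d2:-→d3:-→d4:-→d5:-→d6:-→d7:-→d8:-→d9:-→d10:-→d11:H3→d12:-→d13:-→d14:-→d15:-→d16:-→d17:-→d18:H3 -> H3
  + 12.0.0.0/6 (H2) depth=6

== LOOKUPS ==
["H2","H0","H0","H0","H0","H3"]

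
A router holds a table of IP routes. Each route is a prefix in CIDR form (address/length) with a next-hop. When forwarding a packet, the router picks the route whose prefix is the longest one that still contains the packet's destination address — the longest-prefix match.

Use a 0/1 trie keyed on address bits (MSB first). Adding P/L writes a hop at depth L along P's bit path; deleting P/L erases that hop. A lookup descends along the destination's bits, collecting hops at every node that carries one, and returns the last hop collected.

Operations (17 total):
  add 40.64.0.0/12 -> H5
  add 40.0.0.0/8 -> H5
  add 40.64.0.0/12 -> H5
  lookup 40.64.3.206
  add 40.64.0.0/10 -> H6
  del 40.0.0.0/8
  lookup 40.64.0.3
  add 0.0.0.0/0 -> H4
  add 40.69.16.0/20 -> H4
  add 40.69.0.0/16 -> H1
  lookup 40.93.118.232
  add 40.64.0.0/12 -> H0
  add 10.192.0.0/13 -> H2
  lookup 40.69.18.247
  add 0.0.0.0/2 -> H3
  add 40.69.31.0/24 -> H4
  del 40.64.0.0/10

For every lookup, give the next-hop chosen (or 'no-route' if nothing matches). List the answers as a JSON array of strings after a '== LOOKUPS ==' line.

Process each operation:
  + 40.64.0.0/12 (H5) depth=12
  + 40.0.0.0/8 (H5) depth=8
  + 40.64.0.0/12 (H5) depth=12
  ? 40.64.3.206  path d0:-→d1:-→d2:-→d3:-→d4:-→d5:-→d6:-→d7:-→d8:H5→d9:-→d10:-→d11:-→d12:H5  best=H5
  + 40.64.0.0/10 (H6) depth=10
  del 40.0.0.0/8 (clear depth 8)
  ? 40.64.0.3  path d0:-→d1:-→d2:-→d3:-→d4:-→d5:-→d6:-→d7:-→d8:-→d9:-→d10:H6→d11:-→d12:H5  best=H5
  + 0.0.0.0/0 (H4) depth=0
  + 40.69.16.0/20 (H4) depth=20
  + 40.69.0.0/16 (H1) depth=16
  ? 40.93.118.232  path d0:H4→d1:-→d2:-→d3:-→d4:-→d5:-→d6:-→d7:-→d8:-→d9:-→d10:H6→d11:-  best=H6
  + 40.64.0.0/12 (H0) depth=12
  + 10.192.0.0/13 (H2) depth=13
  ? 40.69.18.247  path d0:H4→d1:-→d2:-→d3:-→d4:-→d5:-→d6:-→d7:-→d8:-→d9:-→d10:H6→d11:-→d12:H0→d13:-→d14:-→d15:-→d16:H1→d17:-→d18:-→d19:-→d20:H4  best=H4
  + 0.0.0.0/2 (H3) depth=2
  + 40.69.31.0/24 (H4) depth=24
  del 40.64.0.0/10 (clear depth 10)

== LOOKUPS ==
["H5","H5","H6","H4"]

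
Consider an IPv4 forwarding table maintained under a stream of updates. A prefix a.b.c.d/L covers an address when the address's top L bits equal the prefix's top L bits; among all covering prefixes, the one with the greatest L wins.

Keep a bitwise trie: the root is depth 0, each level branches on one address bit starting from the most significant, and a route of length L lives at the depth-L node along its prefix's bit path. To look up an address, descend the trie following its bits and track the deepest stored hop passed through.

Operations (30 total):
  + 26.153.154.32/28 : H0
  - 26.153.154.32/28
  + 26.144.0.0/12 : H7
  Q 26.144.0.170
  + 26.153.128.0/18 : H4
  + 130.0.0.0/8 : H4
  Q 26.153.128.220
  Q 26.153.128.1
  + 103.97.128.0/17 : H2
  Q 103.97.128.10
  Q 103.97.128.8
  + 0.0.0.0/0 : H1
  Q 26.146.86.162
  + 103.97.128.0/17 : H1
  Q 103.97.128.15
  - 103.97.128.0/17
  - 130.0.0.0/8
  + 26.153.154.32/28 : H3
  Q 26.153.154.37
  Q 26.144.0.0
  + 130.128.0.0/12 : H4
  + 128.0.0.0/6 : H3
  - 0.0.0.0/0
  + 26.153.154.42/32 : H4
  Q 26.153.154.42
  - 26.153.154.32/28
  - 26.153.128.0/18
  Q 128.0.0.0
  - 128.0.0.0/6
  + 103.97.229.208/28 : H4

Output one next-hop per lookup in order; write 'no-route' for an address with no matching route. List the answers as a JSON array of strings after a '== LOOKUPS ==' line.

Process each operation:
  + 26.153.154.32/28 (H0) depth=28
  - 26.153.154.32/28 clear@28
  + 26.144.0.0/12 (H7) depth=12
  lookup 26.144.0.170: bits 000110101001 walk d0:-→d1:-→d2:-→d3:-→d4:-→d5:-→d6:-→d7:-→d8:-→d9:-→d10:-→d11:-→d12:H7 -> H7
  + 26.153.128.0/18 (H4) depth=18
  + 130.0.0.0/8 (H4) depth=8
  lookup 26.153.128.220: bits 0001101010011001100 walk d0:-→d1:-→d2:-→d3:-→d4:-→d5:-→d6:-→d7:-→d8:-→d9:-→d10:-→d11:-→d12:H7→d13:-→d14:-→d15:-→d16:-→d17:-→d18:H4→d19:- -> H4
  lookup 26.153.128.1: bits 0001101010011001100 walk d0:-→d1:-→d2:-→d3:-→d4:-→d5:-→d6:-→d7:-→d8:-→d9:-→d10:-→d11:-→d12:H7→d13:-→d14:-→d15:-→d16:-→d17:-→d18:H4→d19:- -> H4
  + 103.97.128.0/17 (H2) depth=17
  lookup 103.97.128.10: bits 01100111011000011 walk d0:-→d1:-→d2:-→d3:-→d4:-→d5:-→d6:-→d7:-→d8:-→d9:-→d10:-→d11:-→d12:-→d13:-→d14:-→d15:-→d16:-→d17:H2 -> H2
  lookup 103.97.128.8: bits 01100111011000011 walk d0:-→d1:-→d2:-→d3:-→d4:-→d5:-→d6:-→d7:-→d8:-→d9:-→d10:-→d11:-→d12:-→d13:-→d14:-→d15:-→d16:-→d17:H2 -> H2
  + 0.0.0.0/0 (H1) depth=0
  lookup 26.146.86.162: bits 000110101001 walk d0:H1→d1:-→d2:-→d3:-→d4:-→d5:-→d6:-→d7:-→d8:-→d9:-→d10:-→d11:-→d12:H7 -> H7
  + 103.97.128.0/17 (H1) depth=17
  lookup 103.97.128.15: bits 01100111011000011 walk d0:H1→d1:-→d2:-→d3:-→d4:-→d5:-→d6:-→d7:-→d8:-→d9:-→d10:-→d11:-→d12:-→d13:-→d14:-→d15:-→d16:-→d17:H1 -> H1
  - 103.97.128.0/17 clear@17
  - 130.0.0.0/8 clear@8
  + 26.153.154.32/28 (H3) depth=28
  lookup 26.153.154.37: bits 0001101010011001100110100010 walk d0:H1→d1:-→d2:-→d3:-→d4:-→d5:-→d6:-→d7:-→d8:-→d9:-→d10:-→d11:-→d12:H7→d13:-→d14:-→d15:-→d16:-→d17:-→d18:H4→d19:-→d20:-→d21:-→d22:-→d23:-→d24:-→d25:-→d26:-→d27:-→d28:H3 -> H3
  lookup 26.144.0.0: bits 000110101001 walk d0:H1→d1:-→d2:-→d3:-→d4:-→d5:-→d6:-→d7:-→d8:-→d9:-→d10:-→d11:-→d12:H7 -> H7
  + 130.128.0.0/12 (H4) depth=12
  + 128.0.0.0/6 (H3) depth=6
  - 0.0.0.0/0 clear@0
  + 26.153.154.42/32 (H4) depth=32
  lookup 26.153.154.42: bits 00011010100110011001101000101010 walk d0:-→d1:-→d2:-→d3:-→d4:-→d5:-→d6:-→d7:-→d8:-→d9:-→d10:-→d11:-→d12:H7→d13:-→d14:-→d15:-→d16:-→d17:-→d18:H4→d19:-→d20:-→d21:-→d22:-→d23:-→d24:-→d25:-→d26:-→d27:-→d28:H3→d29:-→d30:-→d31:-→d32:H4 -> H4
  - 26.153.154.32/28 clear@28
  - 26.153.128.0/18 clear@18
  lookup 128.0.0.0: bits 100000 walk d0:-→d1:-→d2:-→d3:-→d4:-→d5:-→d6:H3 -> H3
  - 128.0.0.0/6 clear@6
  + 103.97.229.208/28 (H4) depth=28

== LOOKUPS ==
["H7","H4","H4","H2","H2","H7","H1","H3","H7","H4","H3"]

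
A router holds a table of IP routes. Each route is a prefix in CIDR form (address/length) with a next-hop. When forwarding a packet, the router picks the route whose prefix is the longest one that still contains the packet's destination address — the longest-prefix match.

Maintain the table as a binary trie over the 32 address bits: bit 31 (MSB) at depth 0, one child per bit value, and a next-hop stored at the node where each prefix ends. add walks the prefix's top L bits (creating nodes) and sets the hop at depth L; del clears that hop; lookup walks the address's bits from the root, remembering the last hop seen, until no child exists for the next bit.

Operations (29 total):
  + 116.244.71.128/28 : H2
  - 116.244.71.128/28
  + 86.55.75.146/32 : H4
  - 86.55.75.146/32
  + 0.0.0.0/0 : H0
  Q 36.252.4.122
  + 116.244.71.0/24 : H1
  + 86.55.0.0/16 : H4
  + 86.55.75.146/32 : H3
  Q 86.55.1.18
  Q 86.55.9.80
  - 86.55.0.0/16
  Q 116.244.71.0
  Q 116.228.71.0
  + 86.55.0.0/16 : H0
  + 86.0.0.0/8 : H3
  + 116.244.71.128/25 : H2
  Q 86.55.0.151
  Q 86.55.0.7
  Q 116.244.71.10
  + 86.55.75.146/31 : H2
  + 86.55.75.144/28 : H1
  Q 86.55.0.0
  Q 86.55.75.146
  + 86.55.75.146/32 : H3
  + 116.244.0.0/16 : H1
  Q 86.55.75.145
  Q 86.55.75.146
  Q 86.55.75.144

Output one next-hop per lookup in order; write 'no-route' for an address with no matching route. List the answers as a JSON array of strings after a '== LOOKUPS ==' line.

Apply in order:
  add 116.244.71.128/28 -> H2 at depth 28
  - 116.244.71.128/28 clear@28
  add 86.55.75.146/32 -> H4 at depth 32
  - 86.55.75.146/32 clear@32
  add 0.0.0.0/0 -> H0 at depth 0
  lookup 36.252.4.122: bits 0 walk d0:H0→d1:- -> H0
  add 116.244.71.0/24 -> H1 at depth 24
  add 86.55.0.0/16 -> H4 at depth 16
  add 86.55.75.146/32 -> H3 at depth 32
  lookup 86.55.1.18: bits 01010110001101110 walk d0:H0→d1:-→d2:-→d3:-→d4:-→d5:-→d6:-→d7:-→d8:-→d9:-→d10:-→d11:-→d12:-→d13:-→d14:-→d15:-→d16:H4→d17:- -> H4
  lookup 86.55.9.80: bits 01010110001101110 walk d0:H0→d1:-→d2:-→d3:-→d4:-→d5:-→d6:-→d7:-→d8:-→d9:-→d10:-→d11:-→d12:-→d13:-→d14:-→d15:-→d16:H4→d17:- -> H4
  - 86.55.0.0/16 clear@16
  lookup 116.244.71.0: bits 011101001111010001000111 walk d0:H0→d1:-→d2:-→d3:-→d4:-→d5:-→d6:-→d7:-→d8:-→d9:-→d10:-→d11:-→d12:-→d13:-→d14:-→d15:-→d16:-→d17:-→d18:-→d19:-→d20:-→d21:-→d22:-→d23:-→d24:H1 -> H1
  lookup 116.228.71.0: bits 01110100111 walk d0:H0→d1:-→d2:-→d3:-→d4:-→d5:-→d6:-→d7:-→d8:-→d9:-→d10:-→d11:- -> H0
  add 86.55.0.0/16 -> H0 at depth 16
  add 86.0.0.0/8 -> H3 at depth 8
  add 116.244.71.128/25 -> H2 at depth 25
  lookup 86.55.0.151: bits 01010110001101110 walk d0:H0→d1:-→d2:-→d3:-→d4:-→d5:-→d6:-→d7:-→d8:H3→d9:-→d10:-→d11:-→d12:-→d13:-→d14:-→d15:-→d16:H0→d17:- -> H0
  lookup 86.55.0.7: bits 01010110001101110 walk d0:H0→d1:-→d2:-→d3:-→d4:-→d5:-→d6:-→d7:-→d8:H3→d9:-→d10:-→d11:-→d12:-→d13:-→d14:-→d15:-→d16:H0→d17:- -> H0
  lookup 116.244.71.10: bits 011101001111010001000111 walk d0:H0→d1:-→d2:-→d3:-→d4:-→d5:-→d6:-→d7:-→d8:-→d9:-→d10:-→d11:-→d12:-→d13:-→d14:-→d15:-→d16:-→d17:-→d18:-→d19:-→d20:-→d21:-→d22:-→d23:-→d24:H1 -> H1
  add 86.55.75.146/31 -> H2 at depth 31
  add 86.55.75.144/28 -> H1 at depth 28
  lookup 86.55.0.0: bits 01010110001101110 walk d0:H0→d1:-→d2:-→d3:-→d4:-→d5:-→d6:-→d7:-→d8:H3→d9:-→d10:-→d11:-→d12:-→d13:-→d14:-→d15:-→d16:H0→d17:- -> H0
  lookup 86.55.75.146: bits 01010110001101110100101110010010 walk d0:H0→d1:-→d2:-→d3:-→d4:-→d5:-→d6:-→d7:-→d8:H3→d9:-→d10:-→d11:-→d12:-→d13:-→d14:-→d15:-→d16:H0→d17:-→d18:-→d19:-→d20:-→d21:-→d22:-→d23:-→d24:-→d25:-→d26:-→d27:-→d28:H1→d29:-→d30:-→d31:H2→d32:H3 -> H3
  add 86.55.75.146/32 -> H3 at depth 32
  add 116.244.0.0/16 -> H1 at depth 16
  lookup 86.55.75.145: bits 010101100011011101001011100100 walk d0:H0→d1:-→d2:-→d3:-→d4:-→d5:-→d6:-→d7:-→d8:H3→d9:-→d10:-→d11:-→d12:-→d13:-→d14:-→d15:-→d16:H0→d17:-→d18:-→d19:-→d20:-→d21:-→d22:-→d23:-→d24:-→d25:-→d26:-→d27:-→d28:H1→d29:-→d30:- -> H1
  lookup 86.55.75.146: bits 01010110001101110100101110010010 walk d0:H0→d1:-→d2:-→d3:-→d4:-→d5:-→d6:-→d7:-→d8:H3→d9:-→d10:-→d11:-→d12:-→d13:-→d14:-→d15:-→d16:H0→d17:-→d18:-→d19:-→d20:-→d21:-→d22:-→d23:-→d24:-→d25:-→d26:-→d27:-→d28:H1→d29:-→d30:-→d31:H2→d32:H3 -> H3
  lookup 86.55.75.144: bits 010101100011011101001011100100 walk d0:H0→d1:-→d2:-→d3:-→d4:-→d5:-→d6:-→d7:-→d8:H3→d9:-→d10:-→d11:-→d12:-→d13:-→d14:-→d15:-→d16:H0→d17:-→d18:-→d19:-→d20:-→d21:-→d22:-→d23:-→d24:-→d25:-→d26:-→d27:-→d28:H1→d29:-→d30:- -> H1

== LOOKUPS ==
["H0","H4","H4","H1","H0","H0","H0","H1","H0","H3","H1","H3","H1"]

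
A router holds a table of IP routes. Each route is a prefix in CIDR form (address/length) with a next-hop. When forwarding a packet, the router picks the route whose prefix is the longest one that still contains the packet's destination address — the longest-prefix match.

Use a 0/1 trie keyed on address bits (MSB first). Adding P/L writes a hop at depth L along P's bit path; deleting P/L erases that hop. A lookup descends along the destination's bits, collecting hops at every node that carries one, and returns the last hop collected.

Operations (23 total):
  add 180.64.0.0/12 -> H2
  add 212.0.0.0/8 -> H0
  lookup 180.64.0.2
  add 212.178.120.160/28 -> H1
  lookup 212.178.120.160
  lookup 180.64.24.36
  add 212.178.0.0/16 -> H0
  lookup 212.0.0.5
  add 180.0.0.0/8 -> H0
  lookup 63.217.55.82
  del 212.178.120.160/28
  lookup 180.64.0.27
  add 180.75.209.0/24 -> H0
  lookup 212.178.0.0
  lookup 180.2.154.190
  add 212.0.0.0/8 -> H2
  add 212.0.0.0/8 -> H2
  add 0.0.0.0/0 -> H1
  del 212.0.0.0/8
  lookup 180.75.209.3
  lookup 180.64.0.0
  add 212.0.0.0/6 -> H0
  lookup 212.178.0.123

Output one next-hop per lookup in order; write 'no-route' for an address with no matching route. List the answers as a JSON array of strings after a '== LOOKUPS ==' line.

Apply in order:
  add 180.64.0.0/12 -> H2 at depth 12
  add 212.0.0.0/8 -> H0 at depth 8
  Q 180.64.0.2: descend 101101000100 ; hops seen [H2] ; pick H2
  add 212.178.120.160/28 -> H1 at depth 28
  Q 212.178.120.160: descend 1101010010110010011110001010 ; hops seen [H0,H1] ; pick H1
  Q 180.64.24.36: descend 101101000100 ; hops seen [H2] ; pick H2
  add 212.178.0.0/16 -> H0 at depth 16
  Q 212.0.0.5: descend 11010100 ; hops seen [H0] ; pick H0
  add 180.0.0.0/8 -> H0 at depth 8
  Q 63.217.55.82: descend ε ; hops seen [∅] ; pick no-route
  - 212.178.120.160/28 clear@28
  Q 180.64.0.27: descend 101101000100 ; hops seen [H0,H2] ; pick H2
  add 180.75.209.0/24 -> H0 at depth 24
  Q 212.178.0.0: descend 11010100101100100 ; hops seen [H0,H0] ; pick H0
  Q 180.2.154.190: descend 101101000 ; hops seen [H0] ; pick H0
  add 212.0.0.0/8 -> H2 at depth 8
  add 212.0.0.0/8 -> H2 at depth 8
  add 0.0.0.0/0 -> H1 at depth 0
  - 212.0.0.0/8 clear@8
  Q 180.75.209.3: descend 101101000100101111010001 ; hops seen [H1,H0,H2,H0] ; pick H0
  Q 180.64.0.0: descend 101101000100 ; hops seen [H1,H0,H2] ; pick H2
  add 212.0.0.0/6 -> H0 at depth 6
  Q 212.178.0.123: descend 11010100101100100 ; hops seen [H1,H0,H0] ; pick H0

== LOOKUPS ==
["H2","H1","H2","H0","no-route","H2","H0","H0","H0","H2","H0"]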